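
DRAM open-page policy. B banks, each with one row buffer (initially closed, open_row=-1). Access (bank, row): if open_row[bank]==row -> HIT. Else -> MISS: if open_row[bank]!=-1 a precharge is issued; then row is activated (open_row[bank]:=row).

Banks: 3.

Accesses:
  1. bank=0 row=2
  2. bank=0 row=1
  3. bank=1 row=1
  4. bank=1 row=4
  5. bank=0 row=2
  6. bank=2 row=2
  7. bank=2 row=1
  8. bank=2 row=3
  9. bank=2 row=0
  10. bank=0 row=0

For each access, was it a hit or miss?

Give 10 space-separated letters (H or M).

Acc 1: bank0 row2 -> MISS (open row2); precharges=0
Acc 2: bank0 row1 -> MISS (open row1); precharges=1
Acc 3: bank1 row1 -> MISS (open row1); precharges=1
Acc 4: bank1 row4 -> MISS (open row4); precharges=2
Acc 5: bank0 row2 -> MISS (open row2); precharges=3
Acc 6: bank2 row2 -> MISS (open row2); precharges=3
Acc 7: bank2 row1 -> MISS (open row1); precharges=4
Acc 8: bank2 row3 -> MISS (open row3); precharges=5
Acc 9: bank2 row0 -> MISS (open row0); precharges=6
Acc 10: bank0 row0 -> MISS (open row0); precharges=7

Answer: M M M M M M M M M M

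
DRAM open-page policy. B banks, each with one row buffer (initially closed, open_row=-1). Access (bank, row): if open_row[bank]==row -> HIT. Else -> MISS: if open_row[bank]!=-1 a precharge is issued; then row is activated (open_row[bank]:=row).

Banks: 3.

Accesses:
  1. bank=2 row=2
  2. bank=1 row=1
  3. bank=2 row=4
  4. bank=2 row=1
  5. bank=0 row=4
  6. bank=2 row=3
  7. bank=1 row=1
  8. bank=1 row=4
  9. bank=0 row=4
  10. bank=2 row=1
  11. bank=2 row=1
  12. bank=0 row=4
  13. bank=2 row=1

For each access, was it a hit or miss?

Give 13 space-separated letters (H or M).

Answer: M M M M M M H M H M H H H

Derivation:
Acc 1: bank2 row2 -> MISS (open row2); precharges=0
Acc 2: bank1 row1 -> MISS (open row1); precharges=0
Acc 3: bank2 row4 -> MISS (open row4); precharges=1
Acc 4: bank2 row1 -> MISS (open row1); precharges=2
Acc 5: bank0 row4 -> MISS (open row4); precharges=2
Acc 6: bank2 row3 -> MISS (open row3); precharges=3
Acc 7: bank1 row1 -> HIT
Acc 8: bank1 row4 -> MISS (open row4); precharges=4
Acc 9: bank0 row4 -> HIT
Acc 10: bank2 row1 -> MISS (open row1); precharges=5
Acc 11: bank2 row1 -> HIT
Acc 12: bank0 row4 -> HIT
Acc 13: bank2 row1 -> HIT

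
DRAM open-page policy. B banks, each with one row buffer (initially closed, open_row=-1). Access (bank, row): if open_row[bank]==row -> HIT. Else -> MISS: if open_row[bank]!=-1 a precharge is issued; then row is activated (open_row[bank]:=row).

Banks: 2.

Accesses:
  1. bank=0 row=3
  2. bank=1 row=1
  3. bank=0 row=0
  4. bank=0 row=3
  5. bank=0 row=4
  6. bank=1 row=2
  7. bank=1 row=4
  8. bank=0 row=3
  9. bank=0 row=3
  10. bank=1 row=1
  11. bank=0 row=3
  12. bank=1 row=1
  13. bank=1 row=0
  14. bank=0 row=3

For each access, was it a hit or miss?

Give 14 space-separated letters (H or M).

Answer: M M M M M M M M H M H H M H

Derivation:
Acc 1: bank0 row3 -> MISS (open row3); precharges=0
Acc 2: bank1 row1 -> MISS (open row1); precharges=0
Acc 3: bank0 row0 -> MISS (open row0); precharges=1
Acc 4: bank0 row3 -> MISS (open row3); precharges=2
Acc 5: bank0 row4 -> MISS (open row4); precharges=3
Acc 6: bank1 row2 -> MISS (open row2); precharges=4
Acc 7: bank1 row4 -> MISS (open row4); precharges=5
Acc 8: bank0 row3 -> MISS (open row3); precharges=6
Acc 9: bank0 row3 -> HIT
Acc 10: bank1 row1 -> MISS (open row1); precharges=7
Acc 11: bank0 row3 -> HIT
Acc 12: bank1 row1 -> HIT
Acc 13: bank1 row0 -> MISS (open row0); precharges=8
Acc 14: bank0 row3 -> HIT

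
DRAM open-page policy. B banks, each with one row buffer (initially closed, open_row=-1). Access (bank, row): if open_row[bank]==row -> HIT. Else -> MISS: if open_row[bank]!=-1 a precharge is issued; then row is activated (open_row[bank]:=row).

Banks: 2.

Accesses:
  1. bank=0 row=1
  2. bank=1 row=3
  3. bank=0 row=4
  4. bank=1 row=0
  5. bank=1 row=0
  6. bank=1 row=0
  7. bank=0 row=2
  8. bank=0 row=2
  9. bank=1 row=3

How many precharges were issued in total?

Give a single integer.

Answer: 4

Derivation:
Acc 1: bank0 row1 -> MISS (open row1); precharges=0
Acc 2: bank1 row3 -> MISS (open row3); precharges=0
Acc 3: bank0 row4 -> MISS (open row4); precharges=1
Acc 4: bank1 row0 -> MISS (open row0); precharges=2
Acc 5: bank1 row0 -> HIT
Acc 6: bank1 row0 -> HIT
Acc 7: bank0 row2 -> MISS (open row2); precharges=3
Acc 8: bank0 row2 -> HIT
Acc 9: bank1 row3 -> MISS (open row3); precharges=4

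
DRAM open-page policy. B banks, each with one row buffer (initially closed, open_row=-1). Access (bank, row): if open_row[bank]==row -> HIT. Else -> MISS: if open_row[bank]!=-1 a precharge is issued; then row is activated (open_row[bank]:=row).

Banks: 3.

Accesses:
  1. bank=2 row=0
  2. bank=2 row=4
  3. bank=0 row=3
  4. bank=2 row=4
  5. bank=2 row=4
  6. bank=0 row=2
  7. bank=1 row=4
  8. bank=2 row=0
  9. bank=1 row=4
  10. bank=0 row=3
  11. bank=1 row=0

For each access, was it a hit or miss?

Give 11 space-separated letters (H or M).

Answer: M M M H H M M M H M M

Derivation:
Acc 1: bank2 row0 -> MISS (open row0); precharges=0
Acc 2: bank2 row4 -> MISS (open row4); precharges=1
Acc 3: bank0 row3 -> MISS (open row3); precharges=1
Acc 4: bank2 row4 -> HIT
Acc 5: bank2 row4 -> HIT
Acc 6: bank0 row2 -> MISS (open row2); precharges=2
Acc 7: bank1 row4 -> MISS (open row4); precharges=2
Acc 8: bank2 row0 -> MISS (open row0); precharges=3
Acc 9: bank1 row4 -> HIT
Acc 10: bank0 row3 -> MISS (open row3); precharges=4
Acc 11: bank1 row0 -> MISS (open row0); precharges=5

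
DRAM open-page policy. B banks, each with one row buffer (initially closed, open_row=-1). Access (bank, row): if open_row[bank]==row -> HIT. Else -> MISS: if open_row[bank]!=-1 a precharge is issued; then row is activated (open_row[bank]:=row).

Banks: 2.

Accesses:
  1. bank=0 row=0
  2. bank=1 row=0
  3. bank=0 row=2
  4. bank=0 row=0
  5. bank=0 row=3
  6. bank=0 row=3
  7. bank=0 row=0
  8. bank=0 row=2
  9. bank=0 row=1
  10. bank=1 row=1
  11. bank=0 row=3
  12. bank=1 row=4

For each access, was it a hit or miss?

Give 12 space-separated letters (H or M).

Acc 1: bank0 row0 -> MISS (open row0); precharges=0
Acc 2: bank1 row0 -> MISS (open row0); precharges=0
Acc 3: bank0 row2 -> MISS (open row2); precharges=1
Acc 4: bank0 row0 -> MISS (open row0); precharges=2
Acc 5: bank0 row3 -> MISS (open row3); precharges=3
Acc 6: bank0 row3 -> HIT
Acc 7: bank0 row0 -> MISS (open row0); precharges=4
Acc 8: bank0 row2 -> MISS (open row2); precharges=5
Acc 9: bank0 row1 -> MISS (open row1); precharges=6
Acc 10: bank1 row1 -> MISS (open row1); precharges=7
Acc 11: bank0 row3 -> MISS (open row3); precharges=8
Acc 12: bank1 row4 -> MISS (open row4); precharges=9

Answer: M M M M M H M M M M M M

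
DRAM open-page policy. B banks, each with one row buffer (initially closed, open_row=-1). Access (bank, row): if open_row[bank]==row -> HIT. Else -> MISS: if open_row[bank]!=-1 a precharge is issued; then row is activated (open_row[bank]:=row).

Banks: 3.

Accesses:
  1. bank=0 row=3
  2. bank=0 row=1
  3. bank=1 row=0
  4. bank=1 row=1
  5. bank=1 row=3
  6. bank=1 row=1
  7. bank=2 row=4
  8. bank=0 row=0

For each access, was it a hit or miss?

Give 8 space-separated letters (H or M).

Acc 1: bank0 row3 -> MISS (open row3); precharges=0
Acc 2: bank0 row1 -> MISS (open row1); precharges=1
Acc 3: bank1 row0 -> MISS (open row0); precharges=1
Acc 4: bank1 row1 -> MISS (open row1); precharges=2
Acc 5: bank1 row3 -> MISS (open row3); precharges=3
Acc 6: bank1 row1 -> MISS (open row1); precharges=4
Acc 7: bank2 row4 -> MISS (open row4); precharges=4
Acc 8: bank0 row0 -> MISS (open row0); precharges=5

Answer: M M M M M M M M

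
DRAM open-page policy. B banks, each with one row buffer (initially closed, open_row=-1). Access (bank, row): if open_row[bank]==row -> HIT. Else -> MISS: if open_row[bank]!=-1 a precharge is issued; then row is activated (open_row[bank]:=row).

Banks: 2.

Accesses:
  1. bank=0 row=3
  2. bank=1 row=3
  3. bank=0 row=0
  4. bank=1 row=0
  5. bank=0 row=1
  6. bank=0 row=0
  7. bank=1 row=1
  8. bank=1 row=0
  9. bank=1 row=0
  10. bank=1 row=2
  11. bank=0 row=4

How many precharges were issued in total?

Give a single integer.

Acc 1: bank0 row3 -> MISS (open row3); precharges=0
Acc 2: bank1 row3 -> MISS (open row3); precharges=0
Acc 3: bank0 row0 -> MISS (open row0); precharges=1
Acc 4: bank1 row0 -> MISS (open row0); precharges=2
Acc 5: bank0 row1 -> MISS (open row1); precharges=3
Acc 6: bank0 row0 -> MISS (open row0); precharges=4
Acc 7: bank1 row1 -> MISS (open row1); precharges=5
Acc 8: bank1 row0 -> MISS (open row0); precharges=6
Acc 9: bank1 row0 -> HIT
Acc 10: bank1 row2 -> MISS (open row2); precharges=7
Acc 11: bank0 row4 -> MISS (open row4); precharges=8

Answer: 8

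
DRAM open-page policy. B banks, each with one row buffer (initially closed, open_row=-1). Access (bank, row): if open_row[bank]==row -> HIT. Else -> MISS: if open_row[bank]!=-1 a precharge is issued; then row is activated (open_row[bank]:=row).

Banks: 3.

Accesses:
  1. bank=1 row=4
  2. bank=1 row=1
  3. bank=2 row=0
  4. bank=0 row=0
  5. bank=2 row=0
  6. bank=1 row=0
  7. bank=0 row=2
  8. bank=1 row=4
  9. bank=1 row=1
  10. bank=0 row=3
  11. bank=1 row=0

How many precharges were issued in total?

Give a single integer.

Answer: 7

Derivation:
Acc 1: bank1 row4 -> MISS (open row4); precharges=0
Acc 2: bank1 row1 -> MISS (open row1); precharges=1
Acc 3: bank2 row0 -> MISS (open row0); precharges=1
Acc 4: bank0 row0 -> MISS (open row0); precharges=1
Acc 5: bank2 row0 -> HIT
Acc 6: bank1 row0 -> MISS (open row0); precharges=2
Acc 7: bank0 row2 -> MISS (open row2); precharges=3
Acc 8: bank1 row4 -> MISS (open row4); precharges=4
Acc 9: bank1 row1 -> MISS (open row1); precharges=5
Acc 10: bank0 row3 -> MISS (open row3); precharges=6
Acc 11: bank1 row0 -> MISS (open row0); precharges=7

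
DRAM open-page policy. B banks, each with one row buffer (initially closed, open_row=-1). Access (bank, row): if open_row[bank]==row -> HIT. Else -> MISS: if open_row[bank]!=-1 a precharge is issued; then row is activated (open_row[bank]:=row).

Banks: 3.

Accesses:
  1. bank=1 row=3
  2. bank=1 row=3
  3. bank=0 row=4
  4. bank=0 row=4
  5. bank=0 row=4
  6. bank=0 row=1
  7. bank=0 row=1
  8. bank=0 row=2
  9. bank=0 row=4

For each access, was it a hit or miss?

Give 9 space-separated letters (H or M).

Acc 1: bank1 row3 -> MISS (open row3); precharges=0
Acc 2: bank1 row3 -> HIT
Acc 3: bank0 row4 -> MISS (open row4); precharges=0
Acc 4: bank0 row4 -> HIT
Acc 5: bank0 row4 -> HIT
Acc 6: bank0 row1 -> MISS (open row1); precharges=1
Acc 7: bank0 row1 -> HIT
Acc 8: bank0 row2 -> MISS (open row2); precharges=2
Acc 9: bank0 row4 -> MISS (open row4); precharges=3

Answer: M H M H H M H M M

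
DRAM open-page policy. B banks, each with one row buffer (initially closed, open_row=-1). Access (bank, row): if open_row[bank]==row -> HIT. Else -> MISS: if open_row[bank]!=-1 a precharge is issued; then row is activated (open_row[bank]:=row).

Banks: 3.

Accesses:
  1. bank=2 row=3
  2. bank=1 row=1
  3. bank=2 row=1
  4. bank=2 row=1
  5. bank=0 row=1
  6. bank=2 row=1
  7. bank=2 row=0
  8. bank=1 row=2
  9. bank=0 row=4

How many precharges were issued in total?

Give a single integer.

Answer: 4

Derivation:
Acc 1: bank2 row3 -> MISS (open row3); precharges=0
Acc 2: bank1 row1 -> MISS (open row1); precharges=0
Acc 3: bank2 row1 -> MISS (open row1); precharges=1
Acc 4: bank2 row1 -> HIT
Acc 5: bank0 row1 -> MISS (open row1); precharges=1
Acc 6: bank2 row1 -> HIT
Acc 7: bank2 row0 -> MISS (open row0); precharges=2
Acc 8: bank1 row2 -> MISS (open row2); precharges=3
Acc 9: bank0 row4 -> MISS (open row4); precharges=4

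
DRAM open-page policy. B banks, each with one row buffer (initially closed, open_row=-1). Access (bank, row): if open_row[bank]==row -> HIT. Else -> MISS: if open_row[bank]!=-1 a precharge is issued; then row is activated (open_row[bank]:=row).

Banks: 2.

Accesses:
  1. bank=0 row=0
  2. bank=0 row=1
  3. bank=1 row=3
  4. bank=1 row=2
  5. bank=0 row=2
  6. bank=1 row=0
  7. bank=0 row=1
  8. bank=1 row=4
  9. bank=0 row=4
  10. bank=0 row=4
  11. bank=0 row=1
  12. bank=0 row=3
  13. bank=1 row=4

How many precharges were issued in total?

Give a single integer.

Acc 1: bank0 row0 -> MISS (open row0); precharges=0
Acc 2: bank0 row1 -> MISS (open row1); precharges=1
Acc 3: bank1 row3 -> MISS (open row3); precharges=1
Acc 4: bank1 row2 -> MISS (open row2); precharges=2
Acc 5: bank0 row2 -> MISS (open row2); precharges=3
Acc 6: bank1 row0 -> MISS (open row0); precharges=4
Acc 7: bank0 row1 -> MISS (open row1); precharges=5
Acc 8: bank1 row4 -> MISS (open row4); precharges=6
Acc 9: bank0 row4 -> MISS (open row4); precharges=7
Acc 10: bank0 row4 -> HIT
Acc 11: bank0 row1 -> MISS (open row1); precharges=8
Acc 12: bank0 row3 -> MISS (open row3); precharges=9
Acc 13: bank1 row4 -> HIT

Answer: 9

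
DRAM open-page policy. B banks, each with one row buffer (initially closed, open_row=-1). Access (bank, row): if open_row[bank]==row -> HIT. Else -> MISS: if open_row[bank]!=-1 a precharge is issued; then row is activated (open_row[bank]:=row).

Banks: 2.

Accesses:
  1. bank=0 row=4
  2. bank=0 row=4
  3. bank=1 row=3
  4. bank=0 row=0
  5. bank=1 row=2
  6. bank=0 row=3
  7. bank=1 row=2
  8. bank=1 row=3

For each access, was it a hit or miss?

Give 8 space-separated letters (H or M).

Answer: M H M M M M H M

Derivation:
Acc 1: bank0 row4 -> MISS (open row4); precharges=0
Acc 2: bank0 row4 -> HIT
Acc 3: bank1 row3 -> MISS (open row3); precharges=0
Acc 4: bank0 row0 -> MISS (open row0); precharges=1
Acc 5: bank1 row2 -> MISS (open row2); precharges=2
Acc 6: bank0 row3 -> MISS (open row3); precharges=3
Acc 7: bank1 row2 -> HIT
Acc 8: bank1 row3 -> MISS (open row3); precharges=4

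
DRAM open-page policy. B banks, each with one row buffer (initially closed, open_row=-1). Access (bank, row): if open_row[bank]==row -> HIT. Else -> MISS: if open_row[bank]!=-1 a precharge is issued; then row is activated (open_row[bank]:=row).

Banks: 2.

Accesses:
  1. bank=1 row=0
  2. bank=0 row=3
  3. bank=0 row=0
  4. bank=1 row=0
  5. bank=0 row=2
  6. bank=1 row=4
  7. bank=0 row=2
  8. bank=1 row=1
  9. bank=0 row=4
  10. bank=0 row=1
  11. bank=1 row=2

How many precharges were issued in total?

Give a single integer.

Acc 1: bank1 row0 -> MISS (open row0); precharges=0
Acc 2: bank0 row3 -> MISS (open row3); precharges=0
Acc 3: bank0 row0 -> MISS (open row0); precharges=1
Acc 4: bank1 row0 -> HIT
Acc 5: bank0 row2 -> MISS (open row2); precharges=2
Acc 6: bank1 row4 -> MISS (open row4); precharges=3
Acc 7: bank0 row2 -> HIT
Acc 8: bank1 row1 -> MISS (open row1); precharges=4
Acc 9: bank0 row4 -> MISS (open row4); precharges=5
Acc 10: bank0 row1 -> MISS (open row1); precharges=6
Acc 11: bank1 row2 -> MISS (open row2); precharges=7

Answer: 7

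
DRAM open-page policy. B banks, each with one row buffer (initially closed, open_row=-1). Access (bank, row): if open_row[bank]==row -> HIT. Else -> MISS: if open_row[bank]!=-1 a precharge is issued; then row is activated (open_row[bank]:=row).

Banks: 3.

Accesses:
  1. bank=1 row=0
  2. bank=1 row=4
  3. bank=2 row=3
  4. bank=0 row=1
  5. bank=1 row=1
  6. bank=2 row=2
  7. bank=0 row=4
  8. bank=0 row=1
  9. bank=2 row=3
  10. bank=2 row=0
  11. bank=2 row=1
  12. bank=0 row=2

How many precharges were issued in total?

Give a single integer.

Answer: 9

Derivation:
Acc 1: bank1 row0 -> MISS (open row0); precharges=0
Acc 2: bank1 row4 -> MISS (open row4); precharges=1
Acc 3: bank2 row3 -> MISS (open row3); precharges=1
Acc 4: bank0 row1 -> MISS (open row1); precharges=1
Acc 5: bank1 row1 -> MISS (open row1); precharges=2
Acc 6: bank2 row2 -> MISS (open row2); precharges=3
Acc 7: bank0 row4 -> MISS (open row4); precharges=4
Acc 8: bank0 row1 -> MISS (open row1); precharges=5
Acc 9: bank2 row3 -> MISS (open row3); precharges=6
Acc 10: bank2 row0 -> MISS (open row0); precharges=7
Acc 11: bank2 row1 -> MISS (open row1); precharges=8
Acc 12: bank0 row2 -> MISS (open row2); precharges=9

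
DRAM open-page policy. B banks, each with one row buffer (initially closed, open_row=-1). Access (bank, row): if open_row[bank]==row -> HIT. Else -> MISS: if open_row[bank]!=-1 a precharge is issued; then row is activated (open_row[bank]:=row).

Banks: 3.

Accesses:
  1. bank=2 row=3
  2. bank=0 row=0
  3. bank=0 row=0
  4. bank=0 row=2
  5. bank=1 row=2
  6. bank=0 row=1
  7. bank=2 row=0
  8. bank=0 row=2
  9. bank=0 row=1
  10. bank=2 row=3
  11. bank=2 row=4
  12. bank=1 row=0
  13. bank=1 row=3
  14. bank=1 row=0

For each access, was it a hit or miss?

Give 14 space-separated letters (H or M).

Answer: M M H M M M M M M M M M M M

Derivation:
Acc 1: bank2 row3 -> MISS (open row3); precharges=0
Acc 2: bank0 row0 -> MISS (open row0); precharges=0
Acc 3: bank0 row0 -> HIT
Acc 4: bank0 row2 -> MISS (open row2); precharges=1
Acc 5: bank1 row2 -> MISS (open row2); precharges=1
Acc 6: bank0 row1 -> MISS (open row1); precharges=2
Acc 7: bank2 row0 -> MISS (open row0); precharges=3
Acc 8: bank0 row2 -> MISS (open row2); precharges=4
Acc 9: bank0 row1 -> MISS (open row1); precharges=5
Acc 10: bank2 row3 -> MISS (open row3); precharges=6
Acc 11: bank2 row4 -> MISS (open row4); precharges=7
Acc 12: bank1 row0 -> MISS (open row0); precharges=8
Acc 13: bank1 row3 -> MISS (open row3); precharges=9
Acc 14: bank1 row0 -> MISS (open row0); precharges=10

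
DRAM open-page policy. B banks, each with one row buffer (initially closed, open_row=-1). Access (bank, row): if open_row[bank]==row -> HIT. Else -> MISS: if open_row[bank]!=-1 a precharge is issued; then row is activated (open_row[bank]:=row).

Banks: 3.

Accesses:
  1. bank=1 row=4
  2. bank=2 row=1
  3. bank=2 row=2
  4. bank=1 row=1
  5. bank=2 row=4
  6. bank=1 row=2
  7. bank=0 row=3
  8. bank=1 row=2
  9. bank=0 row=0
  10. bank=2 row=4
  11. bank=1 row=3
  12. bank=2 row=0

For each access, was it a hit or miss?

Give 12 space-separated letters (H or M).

Answer: M M M M M M M H M H M M

Derivation:
Acc 1: bank1 row4 -> MISS (open row4); precharges=0
Acc 2: bank2 row1 -> MISS (open row1); precharges=0
Acc 3: bank2 row2 -> MISS (open row2); precharges=1
Acc 4: bank1 row1 -> MISS (open row1); precharges=2
Acc 5: bank2 row4 -> MISS (open row4); precharges=3
Acc 6: bank1 row2 -> MISS (open row2); precharges=4
Acc 7: bank0 row3 -> MISS (open row3); precharges=4
Acc 8: bank1 row2 -> HIT
Acc 9: bank0 row0 -> MISS (open row0); precharges=5
Acc 10: bank2 row4 -> HIT
Acc 11: bank1 row3 -> MISS (open row3); precharges=6
Acc 12: bank2 row0 -> MISS (open row0); precharges=7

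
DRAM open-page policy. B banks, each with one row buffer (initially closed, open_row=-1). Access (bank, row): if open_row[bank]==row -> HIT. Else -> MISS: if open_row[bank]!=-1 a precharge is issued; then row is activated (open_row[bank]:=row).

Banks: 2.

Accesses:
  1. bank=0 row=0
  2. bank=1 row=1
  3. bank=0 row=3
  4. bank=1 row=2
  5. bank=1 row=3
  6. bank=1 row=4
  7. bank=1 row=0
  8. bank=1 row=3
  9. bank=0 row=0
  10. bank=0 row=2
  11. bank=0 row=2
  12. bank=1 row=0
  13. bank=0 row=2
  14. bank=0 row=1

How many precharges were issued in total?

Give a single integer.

Answer: 10

Derivation:
Acc 1: bank0 row0 -> MISS (open row0); precharges=0
Acc 2: bank1 row1 -> MISS (open row1); precharges=0
Acc 3: bank0 row3 -> MISS (open row3); precharges=1
Acc 4: bank1 row2 -> MISS (open row2); precharges=2
Acc 5: bank1 row3 -> MISS (open row3); precharges=3
Acc 6: bank1 row4 -> MISS (open row4); precharges=4
Acc 7: bank1 row0 -> MISS (open row0); precharges=5
Acc 8: bank1 row3 -> MISS (open row3); precharges=6
Acc 9: bank0 row0 -> MISS (open row0); precharges=7
Acc 10: bank0 row2 -> MISS (open row2); precharges=8
Acc 11: bank0 row2 -> HIT
Acc 12: bank1 row0 -> MISS (open row0); precharges=9
Acc 13: bank0 row2 -> HIT
Acc 14: bank0 row1 -> MISS (open row1); precharges=10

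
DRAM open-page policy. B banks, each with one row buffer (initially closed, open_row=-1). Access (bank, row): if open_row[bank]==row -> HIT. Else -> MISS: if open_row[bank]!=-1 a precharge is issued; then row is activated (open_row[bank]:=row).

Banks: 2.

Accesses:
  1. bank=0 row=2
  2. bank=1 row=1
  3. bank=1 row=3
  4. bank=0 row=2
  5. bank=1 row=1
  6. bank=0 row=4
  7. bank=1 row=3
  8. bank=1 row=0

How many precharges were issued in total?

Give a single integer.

Acc 1: bank0 row2 -> MISS (open row2); precharges=0
Acc 2: bank1 row1 -> MISS (open row1); precharges=0
Acc 3: bank1 row3 -> MISS (open row3); precharges=1
Acc 4: bank0 row2 -> HIT
Acc 5: bank1 row1 -> MISS (open row1); precharges=2
Acc 6: bank0 row4 -> MISS (open row4); precharges=3
Acc 7: bank1 row3 -> MISS (open row3); precharges=4
Acc 8: bank1 row0 -> MISS (open row0); precharges=5

Answer: 5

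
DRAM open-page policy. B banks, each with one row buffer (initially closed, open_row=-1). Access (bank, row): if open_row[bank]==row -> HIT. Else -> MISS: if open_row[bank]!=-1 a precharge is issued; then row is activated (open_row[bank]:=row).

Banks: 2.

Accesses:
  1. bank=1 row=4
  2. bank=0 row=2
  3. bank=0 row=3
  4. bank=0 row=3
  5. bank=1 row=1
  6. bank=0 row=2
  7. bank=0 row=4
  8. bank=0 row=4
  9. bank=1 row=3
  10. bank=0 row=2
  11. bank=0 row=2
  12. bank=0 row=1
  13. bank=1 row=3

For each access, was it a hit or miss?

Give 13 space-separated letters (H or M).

Answer: M M M H M M M H M M H M H

Derivation:
Acc 1: bank1 row4 -> MISS (open row4); precharges=0
Acc 2: bank0 row2 -> MISS (open row2); precharges=0
Acc 3: bank0 row3 -> MISS (open row3); precharges=1
Acc 4: bank0 row3 -> HIT
Acc 5: bank1 row1 -> MISS (open row1); precharges=2
Acc 6: bank0 row2 -> MISS (open row2); precharges=3
Acc 7: bank0 row4 -> MISS (open row4); precharges=4
Acc 8: bank0 row4 -> HIT
Acc 9: bank1 row3 -> MISS (open row3); precharges=5
Acc 10: bank0 row2 -> MISS (open row2); precharges=6
Acc 11: bank0 row2 -> HIT
Acc 12: bank0 row1 -> MISS (open row1); precharges=7
Acc 13: bank1 row3 -> HIT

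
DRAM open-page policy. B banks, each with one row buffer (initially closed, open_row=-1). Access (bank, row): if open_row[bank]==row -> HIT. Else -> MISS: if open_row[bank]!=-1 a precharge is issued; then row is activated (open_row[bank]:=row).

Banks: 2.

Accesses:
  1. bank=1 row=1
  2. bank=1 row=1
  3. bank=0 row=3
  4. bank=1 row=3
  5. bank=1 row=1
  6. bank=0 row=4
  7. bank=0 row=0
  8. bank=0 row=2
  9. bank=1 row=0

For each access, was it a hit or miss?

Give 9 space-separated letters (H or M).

Answer: M H M M M M M M M

Derivation:
Acc 1: bank1 row1 -> MISS (open row1); precharges=0
Acc 2: bank1 row1 -> HIT
Acc 3: bank0 row3 -> MISS (open row3); precharges=0
Acc 4: bank1 row3 -> MISS (open row3); precharges=1
Acc 5: bank1 row1 -> MISS (open row1); precharges=2
Acc 6: bank0 row4 -> MISS (open row4); precharges=3
Acc 7: bank0 row0 -> MISS (open row0); precharges=4
Acc 8: bank0 row2 -> MISS (open row2); precharges=5
Acc 9: bank1 row0 -> MISS (open row0); precharges=6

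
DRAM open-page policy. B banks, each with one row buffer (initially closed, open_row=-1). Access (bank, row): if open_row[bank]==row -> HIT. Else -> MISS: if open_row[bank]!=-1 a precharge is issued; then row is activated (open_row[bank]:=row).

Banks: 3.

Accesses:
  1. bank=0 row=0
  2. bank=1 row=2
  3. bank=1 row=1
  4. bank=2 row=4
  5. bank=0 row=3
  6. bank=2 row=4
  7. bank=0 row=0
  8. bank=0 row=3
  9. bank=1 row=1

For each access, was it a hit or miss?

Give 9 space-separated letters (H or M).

Acc 1: bank0 row0 -> MISS (open row0); precharges=0
Acc 2: bank1 row2 -> MISS (open row2); precharges=0
Acc 3: bank1 row1 -> MISS (open row1); precharges=1
Acc 4: bank2 row4 -> MISS (open row4); precharges=1
Acc 5: bank0 row3 -> MISS (open row3); precharges=2
Acc 6: bank2 row4 -> HIT
Acc 7: bank0 row0 -> MISS (open row0); precharges=3
Acc 8: bank0 row3 -> MISS (open row3); precharges=4
Acc 9: bank1 row1 -> HIT

Answer: M M M M M H M M H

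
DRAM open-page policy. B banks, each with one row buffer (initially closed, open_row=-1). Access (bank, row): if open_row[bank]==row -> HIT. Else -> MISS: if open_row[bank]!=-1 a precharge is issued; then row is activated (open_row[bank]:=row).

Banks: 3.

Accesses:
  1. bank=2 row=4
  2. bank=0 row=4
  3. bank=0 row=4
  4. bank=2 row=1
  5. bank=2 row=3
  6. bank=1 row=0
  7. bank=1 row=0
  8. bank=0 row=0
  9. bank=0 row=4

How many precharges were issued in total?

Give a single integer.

Answer: 4

Derivation:
Acc 1: bank2 row4 -> MISS (open row4); precharges=0
Acc 2: bank0 row4 -> MISS (open row4); precharges=0
Acc 3: bank0 row4 -> HIT
Acc 4: bank2 row1 -> MISS (open row1); precharges=1
Acc 5: bank2 row3 -> MISS (open row3); precharges=2
Acc 6: bank1 row0 -> MISS (open row0); precharges=2
Acc 7: bank1 row0 -> HIT
Acc 8: bank0 row0 -> MISS (open row0); precharges=3
Acc 9: bank0 row4 -> MISS (open row4); precharges=4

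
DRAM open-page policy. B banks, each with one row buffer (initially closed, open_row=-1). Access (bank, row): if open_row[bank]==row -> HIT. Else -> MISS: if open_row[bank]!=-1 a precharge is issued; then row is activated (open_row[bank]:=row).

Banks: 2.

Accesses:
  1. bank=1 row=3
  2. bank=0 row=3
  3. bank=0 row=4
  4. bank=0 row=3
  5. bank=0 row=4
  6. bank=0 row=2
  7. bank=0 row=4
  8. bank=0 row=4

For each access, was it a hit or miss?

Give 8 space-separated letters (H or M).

Answer: M M M M M M M H

Derivation:
Acc 1: bank1 row3 -> MISS (open row3); precharges=0
Acc 2: bank0 row3 -> MISS (open row3); precharges=0
Acc 3: bank0 row4 -> MISS (open row4); precharges=1
Acc 4: bank0 row3 -> MISS (open row3); precharges=2
Acc 5: bank0 row4 -> MISS (open row4); precharges=3
Acc 6: bank0 row2 -> MISS (open row2); precharges=4
Acc 7: bank0 row4 -> MISS (open row4); precharges=5
Acc 8: bank0 row4 -> HIT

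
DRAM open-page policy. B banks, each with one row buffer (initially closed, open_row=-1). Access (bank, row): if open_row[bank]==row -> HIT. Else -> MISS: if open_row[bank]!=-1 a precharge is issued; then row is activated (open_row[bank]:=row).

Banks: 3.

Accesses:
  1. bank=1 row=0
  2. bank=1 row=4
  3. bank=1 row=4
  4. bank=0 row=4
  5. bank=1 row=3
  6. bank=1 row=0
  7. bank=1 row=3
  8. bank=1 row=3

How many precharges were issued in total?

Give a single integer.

Answer: 4

Derivation:
Acc 1: bank1 row0 -> MISS (open row0); precharges=0
Acc 2: bank1 row4 -> MISS (open row4); precharges=1
Acc 3: bank1 row4 -> HIT
Acc 4: bank0 row4 -> MISS (open row4); precharges=1
Acc 5: bank1 row3 -> MISS (open row3); precharges=2
Acc 6: bank1 row0 -> MISS (open row0); precharges=3
Acc 7: bank1 row3 -> MISS (open row3); precharges=4
Acc 8: bank1 row3 -> HIT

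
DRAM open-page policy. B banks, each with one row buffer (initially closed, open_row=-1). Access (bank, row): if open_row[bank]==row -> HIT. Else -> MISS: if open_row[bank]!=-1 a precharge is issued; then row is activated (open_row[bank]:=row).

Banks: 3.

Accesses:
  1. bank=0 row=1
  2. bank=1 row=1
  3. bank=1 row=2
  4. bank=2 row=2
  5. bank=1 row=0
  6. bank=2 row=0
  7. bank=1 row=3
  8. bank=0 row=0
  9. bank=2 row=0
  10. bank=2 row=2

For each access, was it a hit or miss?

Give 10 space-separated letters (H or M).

Acc 1: bank0 row1 -> MISS (open row1); precharges=0
Acc 2: bank1 row1 -> MISS (open row1); precharges=0
Acc 3: bank1 row2 -> MISS (open row2); precharges=1
Acc 4: bank2 row2 -> MISS (open row2); precharges=1
Acc 5: bank1 row0 -> MISS (open row0); precharges=2
Acc 6: bank2 row0 -> MISS (open row0); precharges=3
Acc 7: bank1 row3 -> MISS (open row3); precharges=4
Acc 8: bank0 row0 -> MISS (open row0); precharges=5
Acc 9: bank2 row0 -> HIT
Acc 10: bank2 row2 -> MISS (open row2); precharges=6

Answer: M M M M M M M M H M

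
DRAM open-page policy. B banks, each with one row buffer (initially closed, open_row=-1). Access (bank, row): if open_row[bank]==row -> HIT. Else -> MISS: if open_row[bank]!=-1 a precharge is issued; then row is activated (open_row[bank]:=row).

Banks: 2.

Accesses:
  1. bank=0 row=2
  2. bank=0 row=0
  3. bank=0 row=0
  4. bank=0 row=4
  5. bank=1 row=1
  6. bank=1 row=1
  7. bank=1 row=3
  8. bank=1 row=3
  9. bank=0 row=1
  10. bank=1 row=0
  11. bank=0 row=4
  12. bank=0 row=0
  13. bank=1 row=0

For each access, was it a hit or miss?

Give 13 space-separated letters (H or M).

Answer: M M H M M H M H M M M M H

Derivation:
Acc 1: bank0 row2 -> MISS (open row2); precharges=0
Acc 2: bank0 row0 -> MISS (open row0); precharges=1
Acc 3: bank0 row0 -> HIT
Acc 4: bank0 row4 -> MISS (open row4); precharges=2
Acc 5: bank1 row1 -> MISS (open row1); precharges=2
Acc 6: bank1 row1 -> HIT
Acc 7: bank1 row3 -> MISS (open row3); precharges=3
Acc 8: bank1 row3 -> HIT
Acc 9: bank0 row1 -> MISS (open row1); precharges=4
Acc 10: bank1 row0 -> MISS (open row0); precharges=5
Acc 11: bank0 row4 -> MISS (open row4); precharges=6
Acc 12: bank0 row0 -> MISS (open row0); precharges=7
Acc 13: bank1 row0 -> HIT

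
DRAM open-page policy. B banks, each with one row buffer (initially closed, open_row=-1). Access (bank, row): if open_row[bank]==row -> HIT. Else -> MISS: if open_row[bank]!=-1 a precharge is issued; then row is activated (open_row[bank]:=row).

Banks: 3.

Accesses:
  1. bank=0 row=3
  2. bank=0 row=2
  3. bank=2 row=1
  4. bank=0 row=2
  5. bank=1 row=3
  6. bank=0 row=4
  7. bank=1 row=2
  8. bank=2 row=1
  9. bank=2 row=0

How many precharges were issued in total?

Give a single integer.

Acc 1: bank0 row3 -> MISS (open row3); precharges=0
Acc 2: bank0 row2 -> MISS (open row2); precharges=1
Acc 3: bank2 row1 -> MISS (open row1); precharges=1
Acc 4: bank0 row2 -> HIT
Acc 5: bank1 row3 -> MISS (open row3); precharges=1
Acc 6: bank0 row4 -> MISS (open row4); precharges=2
Acc 7: bank1 row2 -> MISS (open row2); precharges=3
Acc 8: bank2 row1 -> HIT
Acc 9: bank2 row0 -> MISS (open row0); precharges=4

Answer: 4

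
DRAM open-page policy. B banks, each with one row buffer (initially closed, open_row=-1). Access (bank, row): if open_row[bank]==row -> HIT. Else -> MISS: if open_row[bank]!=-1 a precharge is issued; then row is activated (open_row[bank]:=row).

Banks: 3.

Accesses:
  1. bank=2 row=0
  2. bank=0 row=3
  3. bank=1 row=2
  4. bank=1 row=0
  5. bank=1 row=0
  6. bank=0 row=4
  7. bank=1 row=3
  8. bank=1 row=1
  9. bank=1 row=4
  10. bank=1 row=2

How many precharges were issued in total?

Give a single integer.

Acc 1: bank2 row0 -> MISS (open row0); precharges=0
Acc 2: bank0 row3 -> MISS (open row3); precharges=0
Acc 3: bank1 row2 -> MISS (open row2); precharges=0
Acc 4: bank1 row0 -> MISS (open row0); precharges=1
Acc 5: bank1 row0 -> HIT
Acc 6: bank0 row4 -> MISS (open row4); precharges=2
Acc 7: bank1 row3 -> MISS (open row3); precharges=3
Acc 8: bank1 row1 -> MISS (open row1); precharges=4
Acc 9: bank1 row4 -> MISS (open row4); precharges=5
Acc 10: bank1 row2 -> MISS (open row2); precharges=6

Answer: 6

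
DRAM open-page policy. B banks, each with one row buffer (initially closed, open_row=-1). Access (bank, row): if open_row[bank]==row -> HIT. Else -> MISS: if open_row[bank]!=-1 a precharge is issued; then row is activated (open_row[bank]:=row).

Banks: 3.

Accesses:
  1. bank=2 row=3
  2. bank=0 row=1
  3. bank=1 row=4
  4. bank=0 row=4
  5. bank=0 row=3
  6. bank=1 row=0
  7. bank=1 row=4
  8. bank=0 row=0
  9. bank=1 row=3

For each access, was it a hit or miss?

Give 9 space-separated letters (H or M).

Acc 1: bank2 row3 -> MISS (open row3); precharges=0
Acc 2: bank0 row1 -> MISS (open row1); precharges=0
Acc 3: bank1 row4 -> MISS (open row4); precharges=0
Acc 4: bank0 row4 -> MISS (open row4); precharges=1
Acc 5: bank0 row3 -> MISS (open row3); precharges=2
Acc 6: bank1 row0 -> MISS (open row0); precharges=3
Acc 7: bank1 row4 -> MISS (open row4); precharges=4
Acc 8: bank0 row0 -> MISS (open row0); precharges=5
Acc 9: bank1 row3 -> MISS (open row3); precharges=6

Answer: M M M M M M M M M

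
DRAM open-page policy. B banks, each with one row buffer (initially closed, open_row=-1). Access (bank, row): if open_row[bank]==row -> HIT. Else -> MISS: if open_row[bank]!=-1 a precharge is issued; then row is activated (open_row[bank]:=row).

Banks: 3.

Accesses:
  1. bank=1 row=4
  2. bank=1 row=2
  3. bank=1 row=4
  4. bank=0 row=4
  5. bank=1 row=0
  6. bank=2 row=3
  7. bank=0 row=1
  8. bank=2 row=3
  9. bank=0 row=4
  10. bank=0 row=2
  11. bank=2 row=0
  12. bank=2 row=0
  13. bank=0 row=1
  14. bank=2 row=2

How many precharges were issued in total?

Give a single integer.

Acc 1: bank1 row4 -> MISS (open row4); precharges=0
Acc 2: bank1 row2 -> MISS (open row2); precharges=1
Acc 3: bank1 row4 -> MISS (open row4); precharges=2
Acc 4: bank0 row4 -> MISS (open row4); precharges=2
Acc 5: bank1 row0 -> MISS (open row0); precharges=3
Acc 6: bank2 row3 -> MISS (open row3); precharges=3
Acc 7: bank0 row1 -> MISS (open row1); precharges=4
Acc 8: bank2 row3 -> HIT
Acc 9: bank0 row4 -> MISS (open row4); precharges=5
Acc 10: bank0 row2 -> MISS (open row2); precharges=6
Acc 11: bank2 row0 -> MISS (open row0); precharges=7
Acc 12: bank2 row0 -> HIT
Acc 13: bank0 row1 -> MISS (open row1); precharges=8
Acc 14: bank2 row2 -> MISS (open row2); precharges=9

Answer: 9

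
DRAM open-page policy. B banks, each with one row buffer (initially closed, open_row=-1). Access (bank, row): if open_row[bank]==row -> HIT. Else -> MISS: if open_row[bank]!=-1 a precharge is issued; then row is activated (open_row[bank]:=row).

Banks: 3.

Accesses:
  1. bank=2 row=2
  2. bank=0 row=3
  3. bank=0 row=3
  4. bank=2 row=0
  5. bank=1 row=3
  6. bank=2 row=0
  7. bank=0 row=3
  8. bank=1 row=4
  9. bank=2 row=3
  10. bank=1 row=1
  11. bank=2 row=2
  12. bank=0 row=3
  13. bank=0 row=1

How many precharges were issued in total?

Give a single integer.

Acc 1: bank2 row2 -> MISS (open row2); precharges=0
Acc 2: bank0 row3 -> MISS (open row3); precharges=0
Acc 3: bank0 row3 -> HIT
Acc 4: bank2 row0 -> MISS (open row0); precharges=1
Acc 5: bank1 row3 -> MISS (open row3); precharges=1
Acc 6: bank2 row0 -> HIT
Acc 7: bank0 row3 -> HIT
Acc 8: bank1 row4 -> MISS (open row4); precharges=2
Acc 9: bank2 row3 -> MISS (open row3); precharges=3
Acc 10: bank1 row1 -> MISS (open row1); precharges=4
Acc 11: bank2 row2 -> MISS (open row2); precharges=5
Acc 12: bank0 row3 -> HIT
Acc 13: bank0 row1 -> MISS (open row1); precharges=6

Answer: 6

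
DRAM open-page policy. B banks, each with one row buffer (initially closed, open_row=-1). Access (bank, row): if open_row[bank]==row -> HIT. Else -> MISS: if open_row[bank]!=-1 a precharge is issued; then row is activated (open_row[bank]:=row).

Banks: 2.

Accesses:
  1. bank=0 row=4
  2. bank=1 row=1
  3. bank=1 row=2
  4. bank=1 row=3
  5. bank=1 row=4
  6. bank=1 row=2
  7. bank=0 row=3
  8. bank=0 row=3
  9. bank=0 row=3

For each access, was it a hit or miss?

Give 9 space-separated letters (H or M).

Acc 1: bank0 row4 -> MISS (open row4); precharges=0
Acc 2: bank1 row1 -> MISS (open row1); precharges=0
Acc 3: bank1 row2 -> MISS (open row2); precharges=1
Acc 4: bank1 row3 -> MISS (open row3); precharges=2
Acc 5: bank1 row4 -> MISS (open row4); precharges=3
Acc 6: bank1 row2 -> MISS (open row2); precharges=4
Acc 7: bank0 row3 -> MISS (open row3); precharges=5
Acc 8: bank0 row3 -> HIT
Acc 9: bank0 row3 -> HIT

Answer: M M M M M M M H H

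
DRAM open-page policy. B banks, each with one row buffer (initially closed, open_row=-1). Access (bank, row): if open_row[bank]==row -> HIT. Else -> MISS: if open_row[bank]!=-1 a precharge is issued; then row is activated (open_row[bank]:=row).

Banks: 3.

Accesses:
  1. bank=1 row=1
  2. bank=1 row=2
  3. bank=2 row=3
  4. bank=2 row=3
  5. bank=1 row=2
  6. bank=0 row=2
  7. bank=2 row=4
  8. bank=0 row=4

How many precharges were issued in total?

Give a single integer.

Answer: 3

Derivation:
Acc 1: bank1 row1 -> MISS (open row1); precharges=0
Acc 2: bank1 row2 -> MISS (open row2); precharges=1
Acc 3: bank2 row3 -> MISS (open row3); precharges=1
Acc 4: bank2 row3 -> HIT
Acc 5: bank1 row2 -> HIT
Acc 6: bank0 row2 -> MISS (open row2); precharges=1
Acc 7: bank2 row4 -> MISS (open row4); precharges=2
Acc 8: bank0 row4 -> MISS (open row4); precharges=3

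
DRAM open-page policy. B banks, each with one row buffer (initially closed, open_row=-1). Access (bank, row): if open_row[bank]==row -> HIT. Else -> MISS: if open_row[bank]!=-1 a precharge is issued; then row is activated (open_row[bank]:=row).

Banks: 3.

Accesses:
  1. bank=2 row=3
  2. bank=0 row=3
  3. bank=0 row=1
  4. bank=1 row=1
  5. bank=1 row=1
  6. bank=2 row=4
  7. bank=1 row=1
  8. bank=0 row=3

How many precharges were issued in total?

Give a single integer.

Acc 1: bank2 row3 -> MISS (open row3); precharges=0
Acc 2: bank0 row3 -> MISS (open row3); precharges=0
Acc 3: bank0 row1 -> MISS (open row1); precharges=1
Acc 4: bank1 row1 -> MISS (open row1); precharges=1
Acc 5: bank1 row1 -> HIT
Acc 6: bank2 row4 -> MISS (open row4); precharges=2
Acc 7: bank1 row1 -> HIT
Acc 8: bank0 row3 -> MISS (open row3); precharges=3

Answer: 3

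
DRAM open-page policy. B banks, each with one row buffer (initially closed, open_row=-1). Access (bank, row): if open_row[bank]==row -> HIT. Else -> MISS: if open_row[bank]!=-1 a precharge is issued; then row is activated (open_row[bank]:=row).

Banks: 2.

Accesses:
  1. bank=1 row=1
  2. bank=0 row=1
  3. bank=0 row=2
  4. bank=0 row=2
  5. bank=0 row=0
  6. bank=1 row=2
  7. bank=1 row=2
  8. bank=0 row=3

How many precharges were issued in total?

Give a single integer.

Acc 1: bank1 row1 -> MISS (open row1); precharges=0
Acc 2: bank0 row1 -> MISS (open row1); precharges=0
Acc 3: bank0 row2 -> MISS (open row2); precharges=1
Acc 4: bank0 row2 -> HIT
Acc 5: bank0 row0 -> MISS (open row0); precharges=2
Acc 6: bank1 row2 -> MISS (open row2); precharges=3
Acc 7: bank1 row2 -> HIT
Acc 8: bank0 row3 -> MISS (open row3); precharges=4

Answer: 4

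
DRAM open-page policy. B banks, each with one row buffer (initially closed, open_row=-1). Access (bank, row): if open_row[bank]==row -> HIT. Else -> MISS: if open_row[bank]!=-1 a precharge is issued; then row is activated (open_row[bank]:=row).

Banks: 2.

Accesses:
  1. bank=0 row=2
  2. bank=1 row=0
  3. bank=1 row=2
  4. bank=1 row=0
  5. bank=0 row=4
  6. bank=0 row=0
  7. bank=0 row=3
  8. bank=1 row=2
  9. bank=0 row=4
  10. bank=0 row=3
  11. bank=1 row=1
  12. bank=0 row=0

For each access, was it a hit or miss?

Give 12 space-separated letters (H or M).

Acc 1: bank0 row2 -> MISS (open row2); precharges=0
Acc 2: bank1 row0 -> MISS (open row0); precharges=0
Acc 3: bank1 row2 -> MISS (open row2); precharges=1
Acc 4: bank1 row0 -> MISS (open row0); precharges=2
Acc 5: bank0 row4 -> MISS (open row4); precharges=3
Acc 6: bank0 row0 -> MISS (open row0); precharges=4
Acc 7: bank0 row3 -> MISS (open row3); precharges=5
Acc 8: bank1 row2 -> MISS (open row2); precharges=6
Acc 9: bank0 row4 -> MISS (open row4); precharges=7
Acc 10: bank0 row3 -> MISS (open row3); precharges=8
Acc 11: bank1 row1 -> MISS (open row1); precharges=9
Acc 12: bank0 row0 -> MISS (open row0); precharges=10

Answer: M M M M M M M M M M M M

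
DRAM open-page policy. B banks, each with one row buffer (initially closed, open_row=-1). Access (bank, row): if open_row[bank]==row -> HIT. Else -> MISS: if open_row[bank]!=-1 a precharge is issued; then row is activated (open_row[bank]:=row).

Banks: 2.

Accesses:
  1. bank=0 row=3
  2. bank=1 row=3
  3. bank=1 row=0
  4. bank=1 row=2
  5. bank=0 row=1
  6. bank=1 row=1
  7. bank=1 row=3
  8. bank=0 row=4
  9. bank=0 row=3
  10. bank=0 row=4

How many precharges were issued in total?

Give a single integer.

Answer: 8

Derivation:
Acc 1: bank0 row3 -> MISS (open row3); precharges=0
Acc 2: bank1 row3 -> MISS (open row3); precharges=0
Acc 3: bank1 row0 -> MISS (open row0); precharges=1
Acc 4: bank1 row2 -> MISS (open row2); precharges=2
Acc 5: bank0 row1 -> MISS (open row1); precharges=3
Acc 6: bank1 row1 -> MISS (open row1); precharges=4
Acc 7: bank1 row3 -> MISS (open row3); precharges=5
Acc 8: bank0 row4 -> MISS (open row4); precharges=6
Acc 9: bank0 row3 -> MISS (open row3); precharges=7
Acc 10: bank0 row4 -> MISS (open row4); precharges=8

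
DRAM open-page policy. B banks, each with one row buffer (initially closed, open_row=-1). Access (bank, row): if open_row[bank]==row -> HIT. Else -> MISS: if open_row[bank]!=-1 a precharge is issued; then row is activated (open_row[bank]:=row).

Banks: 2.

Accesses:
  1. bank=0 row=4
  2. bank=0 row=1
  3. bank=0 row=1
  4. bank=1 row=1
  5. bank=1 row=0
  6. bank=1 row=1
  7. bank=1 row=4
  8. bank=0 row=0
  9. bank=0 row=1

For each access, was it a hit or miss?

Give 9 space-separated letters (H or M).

Acc 1: bank0 row4 -> MISS (open row4); precharges=0
Acc 2: bank0 row1 -> MISS (open row1); precharges=1
Acc 3: bank0 row1 -> HIT
Acc 4: bank1 row1 -> MISS (open row1); precharges=1
Acc 5: bank1 row0 -> MISS (open row0); precharges=2
Acc 6: bank1 row1 -> MISS (open row1); precharges=3
Acc 7: bank1 row4 -> MISS (open row4); precharges=4
Acc 8: bank0 row0 -> MISS (open row0); precharges=5
Acc 9: bank0 row1 -> MISS (open row1); precharges=6

Answer: M M H M M M M M M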